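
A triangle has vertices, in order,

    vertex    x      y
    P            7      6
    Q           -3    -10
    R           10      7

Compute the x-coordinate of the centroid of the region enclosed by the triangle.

14/3

Apply Gauss's area formula. First the cross-terms c_i = x_i·y_{i+1} − x_{i+1}·y_i:
  -52, 79, 11  ⇒  2A = 38, A = 19.
Then Σ (x_i + x_{i+1})·c_i = 532, so x̄ = 532 / (6·19) = 14/3.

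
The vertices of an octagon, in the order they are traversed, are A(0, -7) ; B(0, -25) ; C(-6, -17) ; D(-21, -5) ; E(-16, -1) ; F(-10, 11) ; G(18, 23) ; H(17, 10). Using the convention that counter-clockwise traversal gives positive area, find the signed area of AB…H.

-740

Apply the surveyor's formula: 2A = Σ (x_i·y_{i+1} − x_{i+1}·y_i), indices taken mod 8.
Σ = (0) + (-150) + (-327) + (-59) + (-186) + (-428) + (-211) + (-119) = -1480
Signed area = Σ/2 = -740 (negative ⇒ clockwise traversal).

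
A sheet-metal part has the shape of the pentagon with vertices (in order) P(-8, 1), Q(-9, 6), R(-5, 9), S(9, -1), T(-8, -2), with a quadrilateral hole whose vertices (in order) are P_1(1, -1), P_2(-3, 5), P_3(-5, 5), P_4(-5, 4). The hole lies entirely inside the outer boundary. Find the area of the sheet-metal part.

Outer boundary:
Apply the surveyor's formula: 2A = Σ (x_i·y_{i+1} − x_{i+1}·y_i), indices taken mod 5.
Cross-terms: -39, -51, -76, -26, -24  ⇒  Σ = -216
Area = |Σ|/2 = 108.
Hole:
Apply the shoelace (surveyor's) formula: 2A = Σ (x_i·y_{i+1} − x_{i+1}·y_i), indices taken mod 4.
Σ = (2) + (10) + (5) + (1) = 18
Area = |Σ|/2 = 9.
Net area = 108 − 9 = 99.

99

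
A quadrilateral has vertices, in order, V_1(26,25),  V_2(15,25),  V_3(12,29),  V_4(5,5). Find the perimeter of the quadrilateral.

|V_1V_2| = √((-11)² + (0)²) = √121 = 11
|V_2V_3| = √((-3)² + (4)²) = √25 = 5
|V_3V_4| = √((-7)² + (-24)²) = √625 = 25
|V_4V_1| = √((21)² + (20)²) = √841 = 29
Perimeter = 11 + 5 + 25 + 29 = 70.

70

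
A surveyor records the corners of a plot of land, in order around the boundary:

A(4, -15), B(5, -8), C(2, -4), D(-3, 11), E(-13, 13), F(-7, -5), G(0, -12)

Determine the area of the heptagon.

220.5

Apply the surveyor's formula: 2A = Σ (x_i·y_{i+1} − x_{i+1}·y_i), indices taken mod 7.
A→B: (4)(-8) − (5)(-15) = 43
B→C: (5)(-4) − (2)(-8) = -4
C→D: (2)(11) − (-3)(-4) = 10
D→E: (-3)(13) − (-13)(11) = 104
E→F: (-13)(-5) − (-7)(13) = 156
F→G: (-7)(-12) − (0)(-5) = 84
G→A: (0)(-15) − (4)(-12) = 48
Σ = 441
Area = |Σ|/2 = 220.5.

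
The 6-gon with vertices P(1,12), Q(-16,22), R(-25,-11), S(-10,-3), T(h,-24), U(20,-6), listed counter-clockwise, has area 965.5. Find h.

-20

Write out the shoelace sum; only the two edges meeting at T involve h:
2·Area = [((-10)·(-24) − h·(-3)) + (h·(-6) − 20·(-24))] + 1151
       = -3·h + 1871 = 1931
⇒ h = -20.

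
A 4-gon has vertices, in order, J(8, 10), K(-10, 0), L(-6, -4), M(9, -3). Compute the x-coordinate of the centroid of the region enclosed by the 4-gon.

Apply the shoelace formula. First the cross-terms c_i = x_i·y_{i+1} − x_{i+1}·y_i:
  100, 40, 54, 114  ⇒  2A = 308, A = 154.
Then Σ (x_i + x_{i+1})·c_i = 1260, so x̄ = 1260 / (6·154) = 15/11.

15/11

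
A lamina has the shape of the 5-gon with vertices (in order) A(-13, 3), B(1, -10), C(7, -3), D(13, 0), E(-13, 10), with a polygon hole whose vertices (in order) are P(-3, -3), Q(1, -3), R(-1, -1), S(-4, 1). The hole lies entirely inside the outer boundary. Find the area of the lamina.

218

Outer boundary:
Apply the shoelace (surveyor's) formula: 2A = Σ (x_i·y_{i+1} − x_{i+1}·y_i), indices taken mod 5.
Cross-terms: 127, 67, 39, 130, 91  ⇒  Σ = 454
Area = |Σ|/2 = 227.
Hole:
P→Q: (-3)(-3) − (1)(-3) = 12
Q→R: (1)(-1) − (-1)(-3) = -4
R→S: (-1)(1) − (-4)(-1) = -5
S→P: (-4)(-3) − (-3)(1) = 15
Σ = 18
Area = |Σ|/2 = 9.
Net area = 227 − 9 = 218.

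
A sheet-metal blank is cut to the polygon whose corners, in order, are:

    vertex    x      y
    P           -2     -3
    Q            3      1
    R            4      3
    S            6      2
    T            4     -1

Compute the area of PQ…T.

Apply the surveyor's formula: 2A = Σ (x_i·y_{i+1} − x_{i+1}·y_i), indices taken mod 5.
Cross-terms: 7, 5, -10, -14, -14  ⇒  Σ = -26
Area = |Σ|/2 = 13.

13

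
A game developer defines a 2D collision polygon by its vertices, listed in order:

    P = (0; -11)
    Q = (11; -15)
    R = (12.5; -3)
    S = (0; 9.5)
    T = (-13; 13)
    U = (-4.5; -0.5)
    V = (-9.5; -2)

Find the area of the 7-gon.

345.75

Cross-terms: 121, 154.5, 118.75, 123.5, 65, 4.25, 104.5  ⇒  Σ = 691.5
Area = |Σ|/2 = 345.75.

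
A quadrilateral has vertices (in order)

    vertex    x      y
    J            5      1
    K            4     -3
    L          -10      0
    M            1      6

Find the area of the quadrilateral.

Apply the shoelace formula: 2A = Σ (x_i·y_{i+1} − x_{i+1}·y_i), indices taken mod 4.
Σ = (-19) + (-30) + (-60) + (-29) = -138
Area = |Σ|/2 = 69.

69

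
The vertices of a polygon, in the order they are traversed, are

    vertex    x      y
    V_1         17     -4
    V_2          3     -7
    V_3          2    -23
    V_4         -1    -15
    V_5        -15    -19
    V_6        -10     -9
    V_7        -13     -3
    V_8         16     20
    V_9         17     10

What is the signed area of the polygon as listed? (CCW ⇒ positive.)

-596.5

V_1→V_2: (17)(-7) − (3)(-4) = -107
V_2→V_3: (3)(-23) − (2)(-7) = -55
V_3→V_4: (2)(-15) − (-1)(-23) = -53
V_4→V_5: (-1)(-19) − (-15)(-15) = -206
V_5→V_6: (-15)(-9) − (-10)(-19) = -55
V_6→V_7: (-10)(-3) − (-13)(-9) = -87
V_7→V_8: (-13)(20) − (16)(-3) = -212
V_8→V_9: (16)(10) − (17)(20) = -180
V_9→V_1: (17)(-4) − (17)(10) = -238
Σ = -1193
Signed area = Σ/2 = -596.5 (negative ⇒ clockwise traversal).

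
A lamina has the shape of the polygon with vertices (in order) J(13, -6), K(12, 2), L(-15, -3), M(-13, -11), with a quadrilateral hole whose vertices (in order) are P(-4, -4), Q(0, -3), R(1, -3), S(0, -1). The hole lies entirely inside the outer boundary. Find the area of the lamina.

Outer boundary:
Apply the shoelace (surveyor's) formula: 2A = Σ (x_i·y_{i+1} − x_{i+1}·y_i), indices taken mod 4.
J→K: (13)(2) − (12)(-6) = 98
K→L: (12)(-3) − (-15)(2) = -6
L→M: (-15)(-11) − (-13)(-3) = 126
M→J: (-13)(-6) − (13)(-11) = 221
Σ = 439
Area = |Σ|/2 = 219.5.
Hole:
Σ = (12) + (3) + (-1) + (-4) = 10
Area = |Σ|/2 = 5.
Net area = 219.5 − 5 = 214.5.

214.5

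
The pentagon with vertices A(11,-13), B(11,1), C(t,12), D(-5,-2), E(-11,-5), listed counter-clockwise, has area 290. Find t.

-11

The doubled signed area Σ (x_i y_{i+1} − x_{i+1} y_i) is linear in t.
With t=0 it equals 547; the coefficient of t is -3 (from the two edges through C).
So -3·t + 547 = 2·290 = 580 ⇒ t = -11.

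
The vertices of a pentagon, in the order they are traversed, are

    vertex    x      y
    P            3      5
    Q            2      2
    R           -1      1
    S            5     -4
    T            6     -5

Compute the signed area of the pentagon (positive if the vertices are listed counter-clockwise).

21.5

Apply the surveyor's formula: 2A = Σ (x_i·y_{i+1} − x_{i+1}·y_i), indices taken mod 5.
P→Q: (3)(2) − (2)(5) = -4
Q→R: (2)(1) − (-1)(2) = 4
R→S: (-1)(-4) − (5)(1) = -1
S→T: (5)(-5) − (6)(-4) = -1
T→P: (6)(5) − (3)(-5) = 45
Σ = 43
Signed area = Σ/2 = 21.5 (positive ⇒ counter-clockwise traversal).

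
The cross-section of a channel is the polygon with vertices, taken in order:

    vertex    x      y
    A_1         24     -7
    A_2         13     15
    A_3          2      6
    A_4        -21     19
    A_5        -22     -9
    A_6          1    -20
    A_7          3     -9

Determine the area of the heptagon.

982.5

A_1→A_2: (24)(15) − (13)(-7) = 451
A_2→A_3: (13)(6) − (2)(15) = 48
A_3→A_4: (2)(19) − (-21)(6) = 164
A_4→A_5: (-21)(-9) − (-22)(19) = 607
A_5→A_6: (-22)(-20) − (1)(-9) = 449
A_6→A_7: (1)(-9) − (3)(-20) = 51
A_7→A_1: (3)(-7) − (24)(-9) = 195
Σ = 1965
Area = |Σ|/2 = 982.5.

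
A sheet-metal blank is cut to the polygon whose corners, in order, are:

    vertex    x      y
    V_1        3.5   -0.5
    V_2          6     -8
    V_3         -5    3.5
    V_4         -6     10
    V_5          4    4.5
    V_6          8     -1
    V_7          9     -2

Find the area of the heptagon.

92.25

Apply the surveyor's formula: 2A = Σ (x_i·y_{i+1} − x_{i+1}·y_i), indices taken mod 7.
Σ = (-25) + (-19) + (-29) + (-67) + (-40) + (-7) + (2.5) = -184.5
Area = |Σ|/2 = 92.25.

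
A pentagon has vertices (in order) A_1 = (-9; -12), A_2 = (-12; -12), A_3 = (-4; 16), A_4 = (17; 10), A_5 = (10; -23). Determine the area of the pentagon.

Σ = (-36) + (-240) + (-312) + (-491) + (-327) = -1406
Area = |Σ|/2 = 703.

703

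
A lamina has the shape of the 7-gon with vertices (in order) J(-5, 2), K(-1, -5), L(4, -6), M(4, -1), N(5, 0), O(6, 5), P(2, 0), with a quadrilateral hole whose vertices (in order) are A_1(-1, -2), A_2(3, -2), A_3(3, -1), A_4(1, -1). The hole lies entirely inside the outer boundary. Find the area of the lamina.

45.5

Outer boundary:
Apply the surveyor's formula: 2A = Σ (x_i·y_{i+1} − x_{i+1}·y_i), indices taken mod 7.
Σ = (27) + (26) + (20) + (5) + (25) + (-10) + (4) = 97
Area = |Σ|/2 = 48.5.
Hole:
Apply the shoelace formula: 2A = Σ (x_i·y_{i+1} − x_{i+1}·y_i), indices taken mod 4.
A_1→A_2: (-1)(-2) − (3)(-2) = 8
A_2→A_3: (3)(-1) − (3)(-2) = 3
A_3→A_4: (3)(-1) − (1)(-1) = -2
A_4→A_1: (1)(-2) − (-1)(-1) = -3
Σ = 6
Area = |Σ|/2 = 3.
Net area = 48.5 − 3 = 45.5.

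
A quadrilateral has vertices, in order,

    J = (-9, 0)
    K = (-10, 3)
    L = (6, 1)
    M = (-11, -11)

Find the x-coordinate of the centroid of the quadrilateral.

Apply the shoelace (surveyor's) formula. First the cross-terms c_i = x_i·y_{i+1} − x_{i+1}·y_i:
  -27, -28, -55, -99  ⇒  2A = -209, A = -104.5.
Then Σ (x_i + x_{i+1})·c_i = 2880, so x̄ = 2880 / (6·(-104.5)) = -960/209.

-960/209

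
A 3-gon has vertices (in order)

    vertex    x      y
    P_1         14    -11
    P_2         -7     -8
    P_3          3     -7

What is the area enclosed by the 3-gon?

Apply Gauss's area formula: 2A = Σ (x_i·y_{i+1} − x_{i+1}·y_i), indices taken mod 3.
Cross-terms: -189, 73, 65  ⇒  Σ = -51
Area = |Σ|/2 = 25.5.

25.5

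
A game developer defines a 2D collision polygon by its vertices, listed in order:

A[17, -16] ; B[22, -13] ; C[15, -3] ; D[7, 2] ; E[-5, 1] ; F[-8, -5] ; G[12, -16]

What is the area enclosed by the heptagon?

Apply the shoelace (surveyor's) formula: 2A = Σ (x_i·y_{i+1} − x_{i+1}·y_i), indices taken mod 7.
Cross-terms: 131, 129, 51, 17, 33, 188, 80  ⇒  Σ = 629
Area = |Σ|/2 = 314.5.

314.5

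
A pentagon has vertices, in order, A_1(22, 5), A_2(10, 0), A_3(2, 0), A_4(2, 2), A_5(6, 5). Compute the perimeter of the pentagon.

|A_1A_2| = √((-12)² + (-5)²) = √169 = 13
|A_2A_3| = √((-8)² + (0)²) = √64 = 8
|A_3A_4| = √((0)² + (2)²) = √4 = 2
|A_4A_5| = √((4)² + (3)²) = √25 = 5
|A_5A_1| = √((16)² + (0)²) = √256 = 16
Perimeter = 13 + 8 + 2 + 5 + 16 = 44.

44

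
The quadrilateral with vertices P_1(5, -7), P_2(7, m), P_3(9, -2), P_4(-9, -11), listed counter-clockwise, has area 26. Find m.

-4

The doubled signed area Σ (x_i y_{i+1} − x_{i+1} y_i) is linear in m.
With m=0 it equals 36; the coefficient of m is -4 (from the two edges through P_2).
So -4·m + 36 = 2·26 = 52 ⇒ m = -4.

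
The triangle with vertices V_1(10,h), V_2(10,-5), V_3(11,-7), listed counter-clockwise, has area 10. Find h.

Write out the shoelace sum; only the two edges meeting at V_1 involve h:
2·Area = [(11·h − 10·(-7)) + (10·(-5) − 10·h)] + -15
       = 1·h + 5 = 20
⇒ h = 15.

15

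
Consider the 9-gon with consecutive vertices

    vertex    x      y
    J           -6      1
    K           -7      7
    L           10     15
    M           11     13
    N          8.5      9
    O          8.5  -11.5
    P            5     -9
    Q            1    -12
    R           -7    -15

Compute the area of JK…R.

Apply the shoelace formula: 2A = Σ (x_i·y_{i+1} − x_{i+1}·y_i), indices taken mod 9.
Σ = (-35) + (-175) + (-35) + (-11.5) + (-174.25) + (-19) + (-51) + (-99) + (-97) = -696.75
Area = |Σ|/2 = 348.375.

348.375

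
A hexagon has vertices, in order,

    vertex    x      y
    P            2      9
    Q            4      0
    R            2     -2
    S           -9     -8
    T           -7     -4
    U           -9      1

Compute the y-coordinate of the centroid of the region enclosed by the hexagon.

143/224

Apply Gauss's area formula. First the cross-terms c_i = x_i·y_{i+1} − x_{i+1}·y_i:
  -36, -8, -34, -20, -43, -83  ⇒  2A = -224, A = -112.
Then Σ (y_i + y_{i+1})·c_i = -429, so ȳ = -429 / (6·(-112)) = 143/224.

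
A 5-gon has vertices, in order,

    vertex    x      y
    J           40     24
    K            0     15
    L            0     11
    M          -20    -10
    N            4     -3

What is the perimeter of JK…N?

|JK| = √((-40)² + (-9)²) = √1681 = 41
|KL| = √((0)² + (-4)²) = √16 = 4
|LM| = √((-20)² + (-21)²) = √841 = 29
|MN| = √((24)² + (7)²) = √625 = 25
|NJ| = √((36)² + (27)²) = √2025 = 45
Perimeter = 41 + 4 + 29 + 25 + 45 = 144.

144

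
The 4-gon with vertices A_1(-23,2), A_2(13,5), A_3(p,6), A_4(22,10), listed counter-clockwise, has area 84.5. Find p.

The doubled signed area Σ (x_i y_{i+1} − x_{i+1} y_i) is linear in p.
With p=0 it equals 79; the coefficient of p is 5 (from the two edges through A_3).
So 5·p + 79 = 2·84.5 = 169 ⇒ p = 18.

18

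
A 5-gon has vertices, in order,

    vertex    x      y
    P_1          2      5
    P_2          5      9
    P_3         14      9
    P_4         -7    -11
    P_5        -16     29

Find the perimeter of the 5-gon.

|P_1P_2| = √((3)² + (4)²) = √25 = 5
|P_2P_3| = √((9)² + (0)²) = √81 = 9
|P_3P_4| = √((-21)² + (-20)²) = √841 = 29
|P_4P_5| = √((-9)² + (40)²) = √1681 = 41
|P_5P_1| = √((18)² + (-24)²) = √900 = 30
Perimeter = 5 + 9 + 29 + 41 + 30 = 114.

114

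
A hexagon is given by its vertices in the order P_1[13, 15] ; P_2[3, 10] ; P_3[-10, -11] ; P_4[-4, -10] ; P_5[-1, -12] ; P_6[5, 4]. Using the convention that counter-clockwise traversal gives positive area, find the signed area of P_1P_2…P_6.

P_1→P_2: (13)(10) − (3)(15) = 85
P_2→P_3: (3)(-11) − (-10)(10) = 67
P_3→P_4: (-10)(-10) − (-4)(-11) = 56
P_4→P_5: (-4)(-12) − (-1)(-10) = 38
P_5→P_6: (-1)(4) − (5)(-12) = 56
P_6→P_1: (5)(15) − (13)(4) = 23
Σ = 325
Signed area = Σ/2 = 162.5 (positive ⇒ counter-clockwise traversal).

162.5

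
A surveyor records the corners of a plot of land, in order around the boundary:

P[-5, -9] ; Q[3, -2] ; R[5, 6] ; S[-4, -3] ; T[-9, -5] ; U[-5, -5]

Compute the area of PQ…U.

53.5

Apply the surveyor's formula: 2A = Σ (x_i·y_{i+1} − x_{i+1}·y_i), indices taken mod 6.
Σ = (37) + (28) + (9) + (-7) + (20) + (20) = 107
Area = |Σ|/2 = 53.5.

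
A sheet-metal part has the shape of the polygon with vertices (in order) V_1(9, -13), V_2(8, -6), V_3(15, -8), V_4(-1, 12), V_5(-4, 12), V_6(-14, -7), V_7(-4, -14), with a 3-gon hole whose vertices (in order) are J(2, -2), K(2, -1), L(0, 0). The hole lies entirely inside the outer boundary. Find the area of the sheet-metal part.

Outer boundary:
Σ = (50) + (26) + (172) + (36) + (196) + (168) + (178) = 826
Area = |Σ|/2 = 413.
Hole:
Apply the shoelace formula: 2A = Σ (x_i·y_{i+1} − x_{i+1}·y_i), indices taken mod 3.
Σ = (2) + (0) + (0) = 2
Area = |Σ|/2 = 1.
Net area = 413 − 1 = 412.

412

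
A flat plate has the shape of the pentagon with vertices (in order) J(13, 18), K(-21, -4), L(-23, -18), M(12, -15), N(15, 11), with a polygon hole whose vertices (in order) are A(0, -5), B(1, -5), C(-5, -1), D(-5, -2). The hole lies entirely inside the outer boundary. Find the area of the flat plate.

Outer boundary:
Apply the surveyor's formula: 2A = Σ (x_i·y_{i+1} − x_{i+1}·y_i), indices taken mod 5.
J→K: (13)(-4) − (-21)(18) = 326
K→L: (-21)(-18) − (-23)(-4) = 286
L→M: (-23)(-15) − (12)(-18) = 561
M→N: (12)(11) − (15)(-15) = 357
N→J: (15)(18) − (13)(11) = 127
Σ = 1657
Area = |Σ|/2 = 828.5.
Hole:
A→B: (0)(-5) − (1)(-5) = 5
B→C: (1)(-1) − (-5)(-5) = -26
C→D: (-5)(-2) − (-5)(-1) = 5
D→A: (-5)(-5) − (0)(-2) = 25
Σ = 9
Area = |Σ|/2 = 4.5.
Net area = 828.5 − 4.5 = 824.

824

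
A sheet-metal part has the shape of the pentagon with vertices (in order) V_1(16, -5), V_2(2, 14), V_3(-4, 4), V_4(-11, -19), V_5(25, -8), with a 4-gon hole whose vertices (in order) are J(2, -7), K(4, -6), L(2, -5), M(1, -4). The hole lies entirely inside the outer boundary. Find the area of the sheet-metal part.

Outer boundary:
Apply the shoelace formula: 2A = Σ (x_i·y_{i+1} − x_{i+1}·y_i), indices taken mod 5.
Σ = (234) + (64) + (120) + (563) + (3) = 984
Area = |Σ|/2 = 492.
Hole:
Cross-terms: 16, -8, -3, 1  ⇒  Σ = 6
Area = |Σ|/2 = 3.
Net area = 492 − 3 = 489.

489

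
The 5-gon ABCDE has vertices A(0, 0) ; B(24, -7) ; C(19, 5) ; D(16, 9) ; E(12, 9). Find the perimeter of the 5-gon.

|AB| = √((24)² + (-7)²) = √625 = 25
|BC| = √((-5)² + (12)²) = √169 = 13
|CD| = √((-3)² + (4)²) = √25 = 5
|DE| = √((-4)² + (0)²) = √16 = 4
|EA| = √((-12)² + (-9)²) = √225 = 15
Perimeter = 25 + 13 + 5 + 4 + 15 = 62.

62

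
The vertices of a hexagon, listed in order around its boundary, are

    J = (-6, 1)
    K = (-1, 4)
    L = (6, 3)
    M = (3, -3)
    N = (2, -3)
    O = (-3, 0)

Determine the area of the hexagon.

46

Σ = (-23) + (-27) + (-27) + (-3) + (-9) + (-3) = -92
Area = |Σ|/2 = 46.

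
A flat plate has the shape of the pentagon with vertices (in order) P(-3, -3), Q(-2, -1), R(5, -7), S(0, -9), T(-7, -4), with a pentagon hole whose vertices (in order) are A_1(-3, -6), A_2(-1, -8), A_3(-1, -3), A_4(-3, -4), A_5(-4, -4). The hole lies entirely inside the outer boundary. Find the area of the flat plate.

33.5

Outer boundary:
Apply the shoelace formula: 2A = Σ (x_i·y_{i+1} − x_{i+1}·y_i), indices taken mod 5.
P→Q: (-3)(-1) − (-2)(-3) = -3
Q→R: (-2)(-7) − (5)(-1) = 19
R→S: (5)(-9) − (0)(-7) = -45
S→T: (0)(-4) − (-7)(-9) = -63
T→P: (-7)(-3) − (-3)(-4) = 9
Σ = -83
Area = |Σ|/2 = 41.5.
Hole:
Apply the shoelace (surveyor's) formula: 2A = Σ (x_i·y_{i+1} − x_{i+1}·y_i), indices taken mod 5.
Σ = (18) + (-5) + (-5) + (-4) + (12) = 16
Area = |Σ|/2 = 8.
Net area = 41.5 − 8 = 33.5.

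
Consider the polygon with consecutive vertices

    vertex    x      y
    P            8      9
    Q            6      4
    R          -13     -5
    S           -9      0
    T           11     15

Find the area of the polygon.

Apply Gauss's area formula: 2A = Σ (x_i·y_{i+1} − x_{i+1}·y_i), indices taken mod 5.
Σ = (-22) + (22) + (-45) + (-135) + (-21) = -201
Area = |Σ|/2 = 100.5.

100.5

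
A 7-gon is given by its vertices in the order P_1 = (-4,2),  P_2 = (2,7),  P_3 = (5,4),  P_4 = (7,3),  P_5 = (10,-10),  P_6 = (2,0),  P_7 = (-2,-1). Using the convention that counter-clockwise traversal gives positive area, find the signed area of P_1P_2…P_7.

Apply the surveyor's formula: 2A = Σ (x_i·y_{i+1} − x_{i+1}·y_i), indices taken mod 7.
Cross-terms: -32, -27, -13, -100, 20, -2, -8  ⇒  Σ = -162
Signed area = Σ/2 = -81 (negative ⇒ clockwise traversal).

-81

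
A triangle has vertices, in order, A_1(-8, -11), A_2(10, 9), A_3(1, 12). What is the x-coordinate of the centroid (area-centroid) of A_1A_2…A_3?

1

Apply the surveyor's formula. First the cross-terms c_i = x_i·y_{i+1} − x_{i+1}·y_i:
  38, 111, 85  ⇒  2A = 234, A = 117.
Then Σ (x_i + x_{i+1})·c_i = 702, so x̄ = 702 / (6·117) = 1.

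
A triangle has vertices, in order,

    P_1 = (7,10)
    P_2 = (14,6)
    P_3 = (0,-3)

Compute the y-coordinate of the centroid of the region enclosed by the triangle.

13/3

Apply Gauss's area formula. First the cross-terms c_i = x_i·y_{i+1} − x_{i+1}·y_i:
  -98, -42, 21  ⇒  2A = -119, A = -59.5.
Then Σ (y_i + y_{i+1})·c_i = -1547, so ȳ = -1547 / (6·(-59.5)) = 13/3.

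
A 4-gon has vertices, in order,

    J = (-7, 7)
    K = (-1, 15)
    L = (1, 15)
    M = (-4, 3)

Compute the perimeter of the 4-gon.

30

|JK| = √((6)² + (8)²) = √100 = 10
|KL| = √((2)² + (0)²) = √4 = 2
|LM| = √((-5)² + (-12)²) = √169 = 13
|MJ| = √((-3)² + (4)²) = √25 = 5
Perimeter = 10 + 2 + 13 + 5 = 30.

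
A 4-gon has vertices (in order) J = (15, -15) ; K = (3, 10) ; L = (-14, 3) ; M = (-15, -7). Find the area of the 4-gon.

Apply the shoelace formula: 2A = Σ (x_i·y_{i+1} − x_{i+1}·y_i), indices taken mod 4.
J→K: (15)(10) − (3)(-15) = 195
K→L: (3)(3) − (-14)(10) = 149
L→M: (-14)(-7) − (-15)(3) = 143
M→J: (-15)(-15) − (15)(-7) = 330
Σ = 817
Area = |Σ|/2 = 408.5.

408.5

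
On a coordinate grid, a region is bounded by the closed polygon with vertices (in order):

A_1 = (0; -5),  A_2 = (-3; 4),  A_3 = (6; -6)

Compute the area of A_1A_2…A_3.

25.5

Apply the surveyor's formula: 2A = Σ (x_i·y_{i+1} − x_{i+1}·y_i), indices taken mod 3.
A_1→A_2: (0)(4) − (-3)(-5) = -15
A_2→A_3: (-3)(-6) − (6)(4) = -6
A_3→A_1: (6)(-5) − (0)(-6) = -30
Σ = -51
Area = |Σ|/2 = 25.5.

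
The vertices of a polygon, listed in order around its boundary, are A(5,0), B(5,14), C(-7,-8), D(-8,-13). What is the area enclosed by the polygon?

110

Apply the shoelace (surveyor's) formula: 2A = Σ (x_i·y_{i+1} − x_{i+1}·y_i), indices taken mod 4.
Σ = (70) + (58) + (27) + (65) = 220
Area = |Σ|/2 = 110.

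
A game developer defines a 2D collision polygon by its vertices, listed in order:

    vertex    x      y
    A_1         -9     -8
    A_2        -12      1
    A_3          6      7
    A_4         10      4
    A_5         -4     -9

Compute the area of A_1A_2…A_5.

182

Apply the shoelace formula: 2A = Σ (x_i·y_{i+1} − x_{i+1}·y_i), indices taken mod 5.
Cross-terms: -105, -90, -46, -74, -49  ⇒  Σ = -364
Area = |Σ|/2 = 182.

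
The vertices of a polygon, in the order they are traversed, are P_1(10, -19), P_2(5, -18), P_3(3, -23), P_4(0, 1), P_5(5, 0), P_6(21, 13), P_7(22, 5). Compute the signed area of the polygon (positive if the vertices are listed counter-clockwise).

Cross-terms: -85, -61, 3, -5, 65, -181, -468  ⇒  Σ = -732
Signed area = Σ/2 = -366 (negative ⇒ clockwise traversal).

-366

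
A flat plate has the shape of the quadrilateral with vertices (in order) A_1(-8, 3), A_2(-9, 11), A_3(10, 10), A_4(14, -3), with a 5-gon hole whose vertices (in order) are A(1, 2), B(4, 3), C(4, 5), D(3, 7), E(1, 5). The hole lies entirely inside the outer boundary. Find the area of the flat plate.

Outer boundary:
A_1→A_2: (-8)(11) − (-9)(3) = -61
A_2→A_3: (-9)(10) − (10)(11) = -200
A_3→A_4: (10)(-3) − (14)(10) = -170
A_4→A_1: (14)(3) − (-8)(-3) = 18
Σ = -413
Area = |Σ|/2 = 206.5.
Hole:
Σ = (-5) + (8) + (13) + (8) + (-3) = 21
Area = |Σ|/2 = 10.5.
Net area = 206.5 − 10.5 = 196.

196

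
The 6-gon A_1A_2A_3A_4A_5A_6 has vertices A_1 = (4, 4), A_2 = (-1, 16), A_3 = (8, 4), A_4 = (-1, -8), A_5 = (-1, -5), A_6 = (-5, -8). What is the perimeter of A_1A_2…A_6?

|A_1A_2| = √((-5)² + (12)²) = √169 = 13
|A_2A_3| = √((9)² + (-12)²) = √225 = 15
|A_3A_4| = √((-9)² + (-12)²) = √225 = 15
|A_4A_5| = √((0)² + (3)²) = √9 = 3
|A_5A_6| = √((-4)² + (-3)²) = √25 = 5
|A_6A_1| = √((9)² + (12)²) = √225 = 15
Perimeter = 13 + 15 + 15 + 3 + 5 + 15 = 66.

66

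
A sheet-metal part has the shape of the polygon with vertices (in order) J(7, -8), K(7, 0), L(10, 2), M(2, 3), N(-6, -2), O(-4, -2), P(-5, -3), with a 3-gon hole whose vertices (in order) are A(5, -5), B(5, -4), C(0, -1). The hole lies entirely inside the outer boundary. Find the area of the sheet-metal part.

86

Outer boundary:
Σ = (56) + (14) + (26) + (14) + (4) + (2) + (61) = 177
Area = |Σ|/2 = 88.5.
Hole:
A→B: (5)(-4) − (5)(-5) = 5
B→C: (5)(-1) − (0)(-4) = -5
C→A: (0)(-5) − (5)(-1) = 5
Σ = 5
Area = |Σ|/2 = 2.5.
Net area = 88.5 − 2.5 = 86.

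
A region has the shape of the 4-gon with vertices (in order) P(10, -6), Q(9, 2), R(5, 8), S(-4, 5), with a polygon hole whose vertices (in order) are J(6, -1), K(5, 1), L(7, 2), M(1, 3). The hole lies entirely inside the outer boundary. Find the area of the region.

76.5

Outer boundary:
Cross-terms: 74, 62, 57, -26  ⇒  Σ = 167
Area = |Σ|/2 = 83.5.
Hole:
Apply the shoelace formula: 2A = Σ (x_i·y_{i+1} − x_{i+1}·y_i), indices taken mod 4.
Σ = (11) + (3) + (19) + (-19) = 14
Area = |Σ|/2 = 7.
Net area = 83.5 − 7 = 76.5.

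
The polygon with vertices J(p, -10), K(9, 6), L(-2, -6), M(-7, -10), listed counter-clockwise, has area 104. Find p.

7

The doubled signed area Σ (x_i y_{i+1} − x_{i+1} y_i) is linear in p.
With p=0 it equals 96; the coefficient of p is 16 (from the two edges through J).
So 16·p + 96 = 2·104 = 208 ⇒ p = 7.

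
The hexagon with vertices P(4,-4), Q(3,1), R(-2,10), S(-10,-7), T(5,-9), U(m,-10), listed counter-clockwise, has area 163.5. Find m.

10

The doubled signed area Σ (x_i y_{i+1} − x_{i+1} y_i) is linear in m.
With m=0 it equals 277; the coefficient of m is 5 (from the two edges through U).
So 5·m + 277 = 2·163.5 = 327 ⇒ m = 10.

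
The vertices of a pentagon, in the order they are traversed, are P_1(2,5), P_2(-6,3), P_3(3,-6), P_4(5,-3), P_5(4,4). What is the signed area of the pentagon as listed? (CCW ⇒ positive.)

P_1→P_2: (2)(3) − (-6)(5) = 36
P_2→P_3: (-6)(-6) − (3)(3) = 27
P_3→P_4: (3)(-3) − (5)(-6) = 21
P_4→P_5: (5)(4) − (4)(-3) = 32
P_5→P_1: (4)(5) − (2)(4) = 12
Σ = 128
Signed area = Σ/2 = 64 (positive ⇒ counter-clockwise traversal).

64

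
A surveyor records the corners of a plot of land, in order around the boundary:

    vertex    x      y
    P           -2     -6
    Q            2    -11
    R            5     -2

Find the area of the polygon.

25.5

Apply the shoelace formula: 2A = Σ (x_i·y_{i+1} − x_{i+1}·y_i), indices taken mod 3.
P→Q: (-2)(-11) − (2)(-6) = 34
Q→R: (2)(-2) − (5)(-11) = 51
R→P: (5)(-6) − (-2)(-2) = -34
Σ = 51
Area = |Σ|/2 = 25.5.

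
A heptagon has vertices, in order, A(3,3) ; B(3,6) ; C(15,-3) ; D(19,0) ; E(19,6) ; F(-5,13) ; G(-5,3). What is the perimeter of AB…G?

72

|AB| = √((0)² + (3)²) = √9 = 3
|BC| = √((12)² + (-9)²) = √225 = 15
|CD| = √((4)² + (3)²) = √25 = 5
|DE| = √((0)² + (6)²) = √36 = 6
|EF| = √((-24)² + (7)²) = √625 = 25
|FG| = √((0)² + (-10)²) = √100 = 10
|GA| = √((8)² + (0)²) = √64 = 8
Perimeter = 3 + 15 + 5 + 6 + 25 + 10 + 8 = 72.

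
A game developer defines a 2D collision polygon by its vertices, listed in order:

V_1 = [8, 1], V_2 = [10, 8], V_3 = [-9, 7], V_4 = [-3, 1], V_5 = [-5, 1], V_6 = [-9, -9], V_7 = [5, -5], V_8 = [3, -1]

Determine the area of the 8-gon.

Apply Gauss's area formula: 2A = Σ (x_i·y_{i+1} − x_{i+1}·y_i), indices taken mod 8.
Σ = (54) + (142) + (12) + (2) + (54) + (90) + (10) + (11) = 375
Area = |Σ|/2 = 187.5.

187.5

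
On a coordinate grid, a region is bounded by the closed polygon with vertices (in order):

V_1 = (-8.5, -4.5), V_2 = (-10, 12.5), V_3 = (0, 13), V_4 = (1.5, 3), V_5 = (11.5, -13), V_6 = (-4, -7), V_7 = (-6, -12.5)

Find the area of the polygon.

Apply the shoelace (surveyor's) formula: 2A = Σ (x_i·y_{i+1} − x_{i+1}·y_i), indices taken mod 7.
V_1→V_2: (-8.5)(12.5) − (-10)(-4.5) = -151.25
V_2→V_3: (-10)(13) − (0)(12.5) = -130
V_3→V_4: (0)(3) − (1.5)(13) = -19.5
V_4→V_5: (1.5)(-13) − (11.5)(3) = -54
V_5→V_6: (11.5)(-7) − (-4)(-13) = -132.5
V_6→V_7: (-4)(-12.5) − (-6)(-7) = 8
V_7→V_1: (-6)(-4.5) − (-8.5)(-12.5) = -79.25
Σ = -558.5
Area = |Σ|/2 = 279.25.

279.25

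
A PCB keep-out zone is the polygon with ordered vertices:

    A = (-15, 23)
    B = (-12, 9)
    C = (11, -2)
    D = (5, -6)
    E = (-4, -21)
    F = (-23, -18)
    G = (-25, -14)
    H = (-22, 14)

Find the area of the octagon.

Apply Gauss's area formula: 2A = Σ (x_i·y_{i+1} − x_{i+1}·y_i), indices taken mod 8.
Σ = (141) + (-75) + (-56) + (-129) + (-411) + (-128) + (-658) + (-296) = -1612
Area = |Σ|/2 = 806.

806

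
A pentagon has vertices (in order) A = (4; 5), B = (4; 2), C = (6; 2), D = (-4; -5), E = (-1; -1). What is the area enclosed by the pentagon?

Apply Gauss's area formula: 2A = Σ (x_i·y_{i+1} − x_{i+1}·y_i), indices taken mod 5.
Cross-terms: -12, -4, -22, -1, -1  ⇒  Σ = -40
Area = |Σ|/2 = 20.

20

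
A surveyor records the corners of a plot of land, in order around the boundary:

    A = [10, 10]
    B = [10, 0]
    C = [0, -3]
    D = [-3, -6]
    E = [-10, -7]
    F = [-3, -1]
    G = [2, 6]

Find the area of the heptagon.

122.5

Apply Gauss's area formula: 2A = Σ (x_i·y_{i+1} − x_{i+1}·y_i), indices taken mod 7.
A→B: (10)(0) − (10)(10) = -100
B→C: (10)(-3) − (0)(0) = -30
C→D: (0)(-6) − (-3)(-3) = -9
D→E: (-3)(-7) − (-10)(-6) = -39
E→F: (-10)(-1) − (-3)(-7) = -11
F→G: (-3)(6) − (2)(-1) = -16
G→A: (2)(10) − (10)(6) = -40
Σ = -245
Area = |Σ|/2 = 122.5.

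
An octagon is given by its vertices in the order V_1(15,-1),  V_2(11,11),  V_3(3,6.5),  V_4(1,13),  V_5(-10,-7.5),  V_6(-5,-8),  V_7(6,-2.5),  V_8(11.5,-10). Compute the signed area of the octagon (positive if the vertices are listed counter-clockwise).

V_1→V_2: (15)(11) − (11)(-1) = 176
V_2→V_3: (11)(6.5) − (3)(11) = 38.5
V_3→V_4: (3)(13) − (1)(6.5) = 32.5
V_4→V_5: (1)(-7.5) − (-10)(13) = 122.5
V_5→V_6: (-10)(-8) − (-5)(-7.5) = 42.5
V_6→V_7: (-5)(-2.5) − (6)(-8) = 60.5
V_7→V_8: (6)(-10) − (11.5)(-2.5) = -31.25
V_8→V_1: (11.5)(-1) − (15)(-10) = 138.5
Σ = 579.75
Signed area = Σ/2 = 289.875 (positive ⇒ counter-clockwise traversal).

289.875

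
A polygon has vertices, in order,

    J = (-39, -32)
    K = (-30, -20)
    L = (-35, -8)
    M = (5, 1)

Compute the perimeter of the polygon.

|JK| = √((9)² + (12)²) = √225 = 15
|KL| = √((-5)² + (12)²) = √169 = 13
|LM| = √((40)² + (9)²) = √1681 = 41
|MJ| = √((-44)² + (-33)²) = √3025 = 55
Perimeter = 15 + 13 + 41 + 55 = 124.

124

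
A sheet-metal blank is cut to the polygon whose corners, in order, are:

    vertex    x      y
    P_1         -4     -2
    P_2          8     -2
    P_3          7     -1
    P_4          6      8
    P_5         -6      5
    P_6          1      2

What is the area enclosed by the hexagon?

Σ = (24) + (6) + (62) + (78) + (-17) + (6) = 159
Area = |Σ|/2 = 79.5.

79.5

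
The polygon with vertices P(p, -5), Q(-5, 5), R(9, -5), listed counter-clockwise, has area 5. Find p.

The doubled signed area Σ (x_i y_{i+1} − x_{i+1} y_i) is linear in p.
With p=0 it equals -90; the coefficient of p is 10 (from the two edges through P).
So 10·p + -90 = 2·5 = 10 ⇒ p = 10.

10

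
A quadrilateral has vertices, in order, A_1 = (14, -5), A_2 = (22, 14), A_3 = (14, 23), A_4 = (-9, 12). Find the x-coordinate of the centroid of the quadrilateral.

9

Apply the shoelace (surveyor's) formula. First the cross-terms c_i = x_i·y_{i+1} − x_{i+1}·y_i:
  306, 310, 375, -123  ⇒  2A = 868, A = 434.
Then Σ (x_i + x_{i+1})·c_i = 23436, so x̄ = 23436 / (6·434) = 9.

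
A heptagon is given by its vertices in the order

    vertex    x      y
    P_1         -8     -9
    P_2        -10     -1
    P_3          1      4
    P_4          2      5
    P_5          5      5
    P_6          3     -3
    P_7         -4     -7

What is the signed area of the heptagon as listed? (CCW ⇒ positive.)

Apply the shoelace (surveyor's) formula: 2A = Σ (x_i·y_{i+1} − x_{i+1}·y_i), indices taken mod 7.
Σ = (-82) + (-39) + (-3) + (-15) + (-30) + (-33) + (-20) = -222
Signed area = Σ/2 = -111 (negative ⇒ clockwise traversal).

-111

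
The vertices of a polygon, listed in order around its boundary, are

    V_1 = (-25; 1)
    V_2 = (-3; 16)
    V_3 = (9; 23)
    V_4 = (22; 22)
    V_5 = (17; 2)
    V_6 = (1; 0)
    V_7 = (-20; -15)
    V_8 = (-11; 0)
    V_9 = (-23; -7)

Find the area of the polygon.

775.5

Cross-terms: -397, -213, -308, -330, -2, -15, -165, 77, -198  ⇒  Σ = -1551
Area = |Σ|/2 = 775.5.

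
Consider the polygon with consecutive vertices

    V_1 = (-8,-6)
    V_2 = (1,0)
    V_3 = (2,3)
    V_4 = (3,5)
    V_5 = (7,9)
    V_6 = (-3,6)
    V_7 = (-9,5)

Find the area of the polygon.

102

Apply the surveyor's formula: 2A = Σ (x_i·y_{i+1} − x_{i+1}·y_i), indices taken mod 7.
V_1→V_2: (-8)(0) − (1)(-6) = 6
V_2→V_3: (1)(3) − (2)(0) = 3
V_3→V_4: (2)(5) − (3)(3) = 1
V_4→V_5: (3)(9) − (7)(5) = -8
V_5→V_6: (7)(6) − (-3)(9) = 69
V_6→V_7: (-3)(5) − (-9)(6) = 39
V_7→V_1: (-9)(-6) − (-8)(5) = 94
Σ = 204
Area = |Σ|/2 = 102.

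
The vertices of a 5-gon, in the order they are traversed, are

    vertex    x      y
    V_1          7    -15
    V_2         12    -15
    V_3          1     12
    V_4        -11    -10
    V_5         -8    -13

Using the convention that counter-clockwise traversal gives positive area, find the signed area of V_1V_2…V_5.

Cross-terms: 75, 159, 122, 63, 211  ⇒  Σ = 630
Signed area = Σ/2 = 315 (positive ⇒ counter-clockwise traversal).

315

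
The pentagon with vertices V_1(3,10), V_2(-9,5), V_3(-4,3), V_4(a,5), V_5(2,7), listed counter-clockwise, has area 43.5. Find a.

5

The doubled signed area Σ (x_i y_{i+1} − x_{i+1} y_i) is linear in a.
With a=0 it equals 67; the coefficient of a is 4 (from the two edges through V_4).
So 4·a + 67 = 2·43.5 = 87 ⇒ a = 5.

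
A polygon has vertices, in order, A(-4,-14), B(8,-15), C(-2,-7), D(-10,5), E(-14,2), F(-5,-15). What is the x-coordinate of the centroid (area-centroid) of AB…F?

Apply the surveyor's formula. First the cross-terms c_i = x_i·y_{i+1} − x_{i+1}·y_i:
  172, -86, -80, 50, 220, 10  ⇒  2A = 286, A = 143.
Then Σ (x_i + x_{i+1})·c_i = -4338, so x̄ = -4338 / (6·143) = -723/143.

-723/143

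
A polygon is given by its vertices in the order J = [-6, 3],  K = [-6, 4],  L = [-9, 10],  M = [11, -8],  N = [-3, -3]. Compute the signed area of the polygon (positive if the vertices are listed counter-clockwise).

-76

Cross-terms: -6, -24, -38, -57, -27  ⇒  Σ = -152
Signed area = Σ/2 = -76 (negative ⇒ clockwise traversal).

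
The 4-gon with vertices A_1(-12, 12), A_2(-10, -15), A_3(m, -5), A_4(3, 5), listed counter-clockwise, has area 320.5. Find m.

9

The doubled signed area Σ (x_i y_{i+1} − x_{i+1} y_i) is linear in m.
With m=0 it equals 461; the coefficient of m is 20 (from the two edges through A_3).
So 20·m + 461 = 2·320.5 = 641 ⇒ m = 9.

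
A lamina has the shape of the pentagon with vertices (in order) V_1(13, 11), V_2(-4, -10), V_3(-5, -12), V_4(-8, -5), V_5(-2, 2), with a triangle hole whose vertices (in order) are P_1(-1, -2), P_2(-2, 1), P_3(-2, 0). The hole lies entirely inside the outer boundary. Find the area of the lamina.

Outer boundary:
Σ = (-86) + (-2) + (-71) + (-26) + (-48) = -233
Area = |Σ|/2 = 116.5.
Hole:
Apply the surveyor's formula: 2A = Σ (x_i·y_{i+1} − x_{i+1}·y_i), indices taken mod 3.
Σ = (-5) + (2) + (4) = 1
Area = |Σ|/2 = 0.5.
Net area = 116.5 − 0.5 = 116.

116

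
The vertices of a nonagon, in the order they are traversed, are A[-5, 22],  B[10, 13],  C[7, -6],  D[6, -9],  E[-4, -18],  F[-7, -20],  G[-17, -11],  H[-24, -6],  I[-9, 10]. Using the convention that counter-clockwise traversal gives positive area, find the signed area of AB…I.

Σ = (-285) + (-151) + (-27) + (-144) + (-46) + (-263) + (-162) + (-294) + (-148) = -1520
Signed area = Σ/2 = -760 (negative ⇒ clockwise traversal).

-760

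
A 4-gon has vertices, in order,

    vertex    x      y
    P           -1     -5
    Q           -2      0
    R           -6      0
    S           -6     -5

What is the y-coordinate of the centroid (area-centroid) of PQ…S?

Apply the surveyor's formula. First the cross-terms c_i = x_i·y_{i+1} − x_{i+1}·y_i:
  -10, 0, 30, 25  ⇒  2A = 45, A = 22.5.
Then Σ (y_i + y_{i+1})·c_i = -350, so ȳ = -350 / (6·22.5) = -70/27.

-70/27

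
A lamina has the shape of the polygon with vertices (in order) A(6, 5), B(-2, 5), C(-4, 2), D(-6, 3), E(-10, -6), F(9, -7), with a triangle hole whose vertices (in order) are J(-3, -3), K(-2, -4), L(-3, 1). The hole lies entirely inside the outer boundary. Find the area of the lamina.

164.5

Outer boundary:
A→B: (6)(5) − (-2)(5) = 40
B→C: (-2)(2) − (-4)(5) = 16
C→D: (-4)(3) − (-6)(2) = 0
D→E: (-6)(-6) − (-10)(3) = 66
E→F: (-10)(-7) − (9)(-6) = 124
F→A: (9)(5) − (6)(-7) = 87
Σ = 333
Area = |Σ|/2 = 166.5.
Hole:
Σ = (6) + (-14) + (12) = 4
Area = |Σ|/2 = 2.
Net area = 166.5 − 2 = 164.5.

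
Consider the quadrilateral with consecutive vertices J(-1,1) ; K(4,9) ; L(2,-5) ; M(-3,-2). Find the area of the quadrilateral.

Apply the shoelace formula: 2A = Σ (x_i·y_{i+1} − x_{i+1}·y_i), indices taken mod 4.
Σ = (-13) + (-38) + (-19) + (-5) = -75
Area = |Σ|/2 = 37.5.

37.5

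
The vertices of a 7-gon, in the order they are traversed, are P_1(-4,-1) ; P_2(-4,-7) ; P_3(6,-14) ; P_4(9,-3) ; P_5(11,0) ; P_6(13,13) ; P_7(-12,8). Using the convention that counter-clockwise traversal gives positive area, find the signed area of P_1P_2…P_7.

355

Apply the shoelace (surveyor's) formula: 2A = Σ (x_i·y_{i+1} − x_{i+1}·y_i), indices taken mod 7.
Σ = (24) + (98) + (108) + (33) + (143) + (260) + (44) = 710
Signed area = Σ/2 = 355 (positive ⇒ counter-clockwise traversal).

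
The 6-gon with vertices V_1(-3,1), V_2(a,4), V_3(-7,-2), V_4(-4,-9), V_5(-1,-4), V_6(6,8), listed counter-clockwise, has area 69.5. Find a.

The doubled signed area Σ (x_i y_{i+1} − x_{i+1} y_i) is linear in a.
With a=0 it equals 124; the coefficient of a is -3 (from the two edges through V_2).
So -3·a + 124 = 2·69.5 = 139 ⇒ a = -5.

-5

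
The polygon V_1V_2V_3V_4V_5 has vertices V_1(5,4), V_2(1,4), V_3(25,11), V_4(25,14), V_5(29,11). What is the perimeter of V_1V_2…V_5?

62

|V_1V_2| = √((-4)² + (0)²) = √16 = 4
|V_2V_3| = √((24)² + (7)²) = √625 = 25
|V_3V_4| = √((0)² + (3)²) = √9 = 3
|V_4V_5| = √((4)² + (-3)²) = √25 = 5
|V_5V_1| = √((-24)² + (-7)²) = √625 = 25
Perimeter = 4 + 25 + 3 + 5 + 25 = 62.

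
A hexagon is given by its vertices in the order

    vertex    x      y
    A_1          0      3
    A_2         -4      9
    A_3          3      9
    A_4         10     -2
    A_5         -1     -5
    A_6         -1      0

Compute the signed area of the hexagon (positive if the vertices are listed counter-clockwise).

-103.5

Cross-terms: 12, -63, -96, -52, -5, -3  ⇒  Σ = -207
Signed area = Σ/2 = -103.5 (negative ⇒ clockwise traversal).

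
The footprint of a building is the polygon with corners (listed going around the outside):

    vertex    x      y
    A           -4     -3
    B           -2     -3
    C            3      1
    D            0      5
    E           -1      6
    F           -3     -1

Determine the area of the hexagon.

Cross-terms: 6, 7, 15, 5, 19, 5  ⇒  Σ = 57
Area = |Σ|/2 = 28.5.

28.5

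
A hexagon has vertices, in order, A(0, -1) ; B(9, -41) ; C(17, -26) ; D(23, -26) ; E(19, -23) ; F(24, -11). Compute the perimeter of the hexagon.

108

|AB| = √((9)² + (-40)²) = √1681 = 41
|BC| = √((8)² + (15)²) = √289 = 17
|CD| = √((6)² + (0)²) = √36 = 6
|DE| = √((-4)² + (3)²) = √25 = 5
|EF| = √((5)² + (12)²) = √169 = 13
|FA| = √((-24)² + (10)²) = √676 = 26
Perimeter = 41 + 17 + 6 + 5 + 13 + 26 = 108.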